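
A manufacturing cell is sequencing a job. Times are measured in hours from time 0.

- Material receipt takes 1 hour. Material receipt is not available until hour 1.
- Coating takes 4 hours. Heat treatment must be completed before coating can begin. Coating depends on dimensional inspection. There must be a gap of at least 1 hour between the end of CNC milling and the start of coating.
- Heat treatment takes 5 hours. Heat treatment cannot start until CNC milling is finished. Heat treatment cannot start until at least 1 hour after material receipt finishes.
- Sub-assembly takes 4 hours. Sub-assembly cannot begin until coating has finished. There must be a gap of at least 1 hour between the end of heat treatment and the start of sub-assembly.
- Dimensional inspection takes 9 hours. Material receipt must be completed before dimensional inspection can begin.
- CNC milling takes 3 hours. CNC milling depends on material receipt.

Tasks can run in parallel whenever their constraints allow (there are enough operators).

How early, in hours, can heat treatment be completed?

10

Material receipt cannot begin until its own release at hour 1. It runs from hour 1 to 1 + 1 = hour 2.
CNC milling cannot begin until material receipt (finishes hour 2). It runs from hour 2 to 2 + 3 = hour 5.
Heat treatment needs all of CNC milling (finishes hour 5); material receipt (finishes hour 2, plus 1-hour gap → hour 3). That puts its earliest start at hour 5; it finishes at 5 + 5 = hour 10.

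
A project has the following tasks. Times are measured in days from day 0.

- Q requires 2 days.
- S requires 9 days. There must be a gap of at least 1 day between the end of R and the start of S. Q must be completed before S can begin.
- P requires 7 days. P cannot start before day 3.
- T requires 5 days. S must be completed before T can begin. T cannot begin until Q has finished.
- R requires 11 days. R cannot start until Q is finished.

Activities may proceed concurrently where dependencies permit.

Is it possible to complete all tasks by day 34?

Q has no prerequisites, so it starts at day 0 and finishes at day 2.
R cannot begin until Q (finishes day 2). It runs from day 2 to 2 + 11 = day 13.
S has to wait for R (finishes day 13, plus 1-day gap → day 14); Q (finishes day 2). The latest of these is day 14, so S runs day 14 to 14 + 9 = day 23.
For T: S (finishes day 23); Q (finishes day 2). Taking the maximum gives a start of day 23, and it finishes at 23 + 5 = day 28.
P waits on its own release at day 3, so it starts at day 3 and finishes at 3 + 7 = day 10.
Every task is finished by day 28, which is no later than the deadline of 34, so the schedule is feasible.

Yes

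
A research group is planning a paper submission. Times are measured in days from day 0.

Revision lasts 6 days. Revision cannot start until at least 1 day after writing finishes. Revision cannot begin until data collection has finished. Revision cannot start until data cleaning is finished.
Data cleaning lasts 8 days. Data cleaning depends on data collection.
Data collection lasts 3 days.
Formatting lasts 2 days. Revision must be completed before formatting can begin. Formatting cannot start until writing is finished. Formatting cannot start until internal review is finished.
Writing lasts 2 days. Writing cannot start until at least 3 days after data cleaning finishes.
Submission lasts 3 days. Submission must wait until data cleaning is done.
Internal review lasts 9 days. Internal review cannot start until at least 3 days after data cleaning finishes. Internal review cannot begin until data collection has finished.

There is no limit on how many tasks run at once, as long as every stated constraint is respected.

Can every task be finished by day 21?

No

Data collection has no prerequisites, so it starts at day 0 and finishes at day 3.
Data cleaning cannot begin until data collection (finishes day 3). It runs from day 3 to 3 + 8 = day 11.
Submission waits on data cleaning (finishes day 11), so it starts at day 11 and finishes at 11 + 3 = day 14.
For internal review: data cleaning (finishes day 11, plus 3-day gap → day 14); data collection (finishes day 3). Taking the maximum gives a start of day 14, and it finishes at 14 + 9 = day 23.
After data cleaning (finishes day 11, plus 3-day gap → day 14), writing can start at day 14 and finishes at day 16.
Revision has to wait for writing (finishes day 16, plus 1-day gap → day 17); data collection (finishes day 3); data cleaning (finishes day 11). The latest of these is day 17, so revision runs day 17 to 17 + 6 = day 23.
Formatting has to wait for revision (finishes day 23); writing (finishes day 16); internal review (finishes day 23). The latest of these is day 23, so formatting runs day 23 to 23 + 2 = day 25.
The earliest everything can be done is day 25, which is after the deadline of 21, so it is not possible.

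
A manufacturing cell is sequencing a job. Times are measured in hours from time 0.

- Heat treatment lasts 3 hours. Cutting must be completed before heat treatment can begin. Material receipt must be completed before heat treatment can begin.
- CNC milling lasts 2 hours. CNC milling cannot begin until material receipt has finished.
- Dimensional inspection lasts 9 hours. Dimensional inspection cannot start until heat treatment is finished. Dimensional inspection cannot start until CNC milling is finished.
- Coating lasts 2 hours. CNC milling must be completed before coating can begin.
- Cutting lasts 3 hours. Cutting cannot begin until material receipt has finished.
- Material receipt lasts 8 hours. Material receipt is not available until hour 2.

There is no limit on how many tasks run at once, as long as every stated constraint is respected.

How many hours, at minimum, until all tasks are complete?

25

Material receipt cannot begin until its own release at hour 2. It runs from hour 2 to 2 + 8 = hour 10.
CNC milling waits on material receipt (finishes hour 10), so it starts at hour 10 and finishes at 10 + 2 = hour 12.
Coating cannot begin until CNC milling (finishes hour 12). It runs from hour 12 to 12 + 2 = hour 14.
Cutting cannot begin until material receipt (finishes hour 10). It runs from hour 10 to 10 + 3 = hour 13.
Heat treatment needs all of cutting (finishes hour 13); material receipt (finishes hour 10). That puts its earliest start at hour 13; it finishes at 13 + 3 = hour 16.
Dimensional inspection has to wait for heat treatment (finishes hour 16); CNC milling (finishes hour 12). The latest of these is hour 16, so dimensional inspection runs hour 16 to 16 + 9 = hour 25.
All tasks are finished once the last one completes. Finish times: Material receipt at 10, Cutting at 13, CNC milling at 12, Heat treatment at 16, Dimensional inspection at 25, Coating at 14. The latest is hour 25.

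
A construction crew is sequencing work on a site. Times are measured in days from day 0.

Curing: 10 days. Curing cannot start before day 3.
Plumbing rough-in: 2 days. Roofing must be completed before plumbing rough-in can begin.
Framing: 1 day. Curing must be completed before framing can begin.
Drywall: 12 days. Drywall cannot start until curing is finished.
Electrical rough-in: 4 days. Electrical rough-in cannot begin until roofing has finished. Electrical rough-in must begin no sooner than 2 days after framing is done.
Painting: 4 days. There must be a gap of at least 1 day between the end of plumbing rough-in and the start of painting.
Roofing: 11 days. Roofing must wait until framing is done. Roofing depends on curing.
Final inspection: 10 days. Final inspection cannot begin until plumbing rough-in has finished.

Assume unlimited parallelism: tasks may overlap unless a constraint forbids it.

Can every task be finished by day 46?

After its own release at day 3, curing can start at day 3 and finishes at day 13.
Drywall cannot begin until curing (finishes day 13). It runs from day 13 to 13 + 12 = day 25.
After curing (finishes day 13), framing can start at day 13 and finishes at day 14.
Roofing has to wait for framing (finishes day 14); curing (finishes day 13). The latest of these is day 14, so roofing runs day 14 to 14 + 11 = day 25.
For electrical rough-in: roofing (finishes day 25); framing (finishes day 14, plus 2-day gap → day 16). Taking the maximum gives a start of day 25, and it finishes at 25 + 4 = day 29.
Plumbing rough-in cannot begin until roofing (finishes day 25). It runs from day 25 to 25 + 2 = day 27.
After plumbing rough-in (finishes day 27), final inspection can start at day 27 and finishes at day 37.
After plumbing rough-in (finishes day 27, plus 1-day gap → day 28), painting can start at day 28 and finishes at day 32.
Every task is finished by day 37, which is no later than the deadline of 46, so the schedule is feasible.

Yes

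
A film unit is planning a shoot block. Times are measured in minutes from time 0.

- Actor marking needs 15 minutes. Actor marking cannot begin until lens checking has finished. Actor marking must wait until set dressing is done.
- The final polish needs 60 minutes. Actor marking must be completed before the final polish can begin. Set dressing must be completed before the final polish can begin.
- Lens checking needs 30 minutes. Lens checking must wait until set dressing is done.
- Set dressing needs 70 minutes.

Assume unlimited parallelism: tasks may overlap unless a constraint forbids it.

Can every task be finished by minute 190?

Yes

Set dressing has no prerequisites, so it starts at minute 0 and finishes at minute 70.
After set dressing (finishes minute 70), lens checking can start at minute 70 and finishes at minute 100.
Actor marking has to wait for lens checking (finishes minute 100); set dressing (finishes minute 70). The latest of these is minute 100, so actor marking runs minute 100 to 100 + 15 = minute 115.
The final polish needs all of actor marking (finishes minute 115); set dressing (finishes minute 70). That puts its earliest start at minute 115; it finishes at 115 + 60 = minute 175.
Every task is finished by minute 175, which is no later than the deadline of 190, so the schedule is feasible.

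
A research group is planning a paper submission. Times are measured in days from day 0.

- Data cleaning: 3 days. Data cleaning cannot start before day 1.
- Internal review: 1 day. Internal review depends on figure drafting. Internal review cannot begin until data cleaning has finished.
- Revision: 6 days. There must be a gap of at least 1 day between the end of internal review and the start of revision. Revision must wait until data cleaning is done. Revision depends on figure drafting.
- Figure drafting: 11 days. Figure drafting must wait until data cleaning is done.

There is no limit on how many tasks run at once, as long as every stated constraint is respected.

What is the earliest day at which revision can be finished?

After its own release at day 1, data cleaning can start at day 1 and finishes at day 4.
Figure drafting waits on data cleaning (finishes day 4), so it starts at day 4 and finishes at 4 + 11 = day 15.
Internal review has to wait for figure drafting (finishes day 15); data cleaning (finishes day 4). The latest of these is day 15, so internal review runs day 15 to 15 + 1 = day 16.
For revision: internal review (finishes day 16, plus 1-day gap → day 17); data cleaning (finishes day 4); figure drafting (finishes day 15). Taking the maximum gives a start of day 17, and it finishes at 17 + 6 = day 23.

23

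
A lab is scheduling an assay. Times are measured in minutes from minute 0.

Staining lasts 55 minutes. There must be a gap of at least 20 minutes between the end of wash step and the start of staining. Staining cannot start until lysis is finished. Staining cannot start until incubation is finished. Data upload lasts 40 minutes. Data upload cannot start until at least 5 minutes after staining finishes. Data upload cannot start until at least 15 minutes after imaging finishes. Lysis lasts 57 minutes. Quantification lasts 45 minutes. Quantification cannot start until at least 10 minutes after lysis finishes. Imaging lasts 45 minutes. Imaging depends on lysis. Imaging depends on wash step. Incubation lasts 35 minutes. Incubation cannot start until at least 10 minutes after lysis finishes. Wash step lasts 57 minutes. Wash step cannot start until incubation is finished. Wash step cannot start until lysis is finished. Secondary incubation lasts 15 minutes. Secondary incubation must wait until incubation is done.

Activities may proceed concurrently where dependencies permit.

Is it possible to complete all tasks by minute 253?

Lysis can start immediately at minute 0; it finishes at minute 57.
After lysis (finishes minute 57, plus 10-minute gap → minute 67), quantification can start at minute 67 and finishes at minute 112.
After lysis (finishes minute 57, plus 10-minute gap → minute 67), incubation can start at minute 67 and finishes at minute 102.
Secondary incubation waits on incubation (finishes minute 102), so it starts at minute 102 and finishes at 102 + 15 = minute 117.
Wash step cannot start until incubation (finishes minute 102); lysis (finishes minute 57). The controlling bound is minute 102, so wash step finishes at 102 + 57 = minute 159.
Imaging cannot start until lysis (finishes minute 57); wash step (finishes minute 159). The controlling bound is minute 159, so imaging finishes at 159 + 45 = minute 204.
For staining: wash step (finishes minute 159, plus 20-minute gap → minute 179); lysis (finishes minute 57); incubation (finishes minute 102). Taking the maximum gives a start of minute 179, and it finishes at 179 + 55 = minute 234.
Data upload needs all of staining (finishes minute 234, plus 5-minute gap → minute 239); imaging (finishes minute 204, plus 15-minute gap → minute 219). That puts its earliest start at minute 239; it finishes at 239 + 40 = minute 279.
The earliest everything can be done is minute 279, which is after the deadline of 253, so it is not possible.

No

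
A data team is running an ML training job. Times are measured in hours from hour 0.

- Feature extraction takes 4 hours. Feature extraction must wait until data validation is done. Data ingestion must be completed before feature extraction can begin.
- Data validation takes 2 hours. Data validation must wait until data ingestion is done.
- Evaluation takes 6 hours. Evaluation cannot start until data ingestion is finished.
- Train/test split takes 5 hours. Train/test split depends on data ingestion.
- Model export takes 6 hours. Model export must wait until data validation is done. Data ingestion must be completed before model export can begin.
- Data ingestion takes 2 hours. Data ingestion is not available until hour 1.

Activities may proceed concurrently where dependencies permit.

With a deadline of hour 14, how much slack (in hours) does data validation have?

Data ingestion cannot begin until its own release at hour 1. It runs from hour 1 to 1 + 2 = hour 3.
Data validation waits on data ingestion (finishes hour 3), so it starts at hour 3 and finishes at 3 + 2 = hour 5.

Working backward from the deadline:
Feature extraction has no dependents, so it just needs to finish by hour 14. Starting by 14 − 4 = hour 10 achieves that.
Model export must finish by hour 14; it takes 6 hours, so it must start by 14 − 6 = hour 8.
Data validation feeds feature extraction (must start by hour 10); model export (must start by hour 8). Taking the minimum, data validation must finish by hour 8 and start by 8 − 2 = hour 6.
So data validation can start as early as hour 3 and as late as hour 6, giving 6 − 3 = 3 hours of slack.

3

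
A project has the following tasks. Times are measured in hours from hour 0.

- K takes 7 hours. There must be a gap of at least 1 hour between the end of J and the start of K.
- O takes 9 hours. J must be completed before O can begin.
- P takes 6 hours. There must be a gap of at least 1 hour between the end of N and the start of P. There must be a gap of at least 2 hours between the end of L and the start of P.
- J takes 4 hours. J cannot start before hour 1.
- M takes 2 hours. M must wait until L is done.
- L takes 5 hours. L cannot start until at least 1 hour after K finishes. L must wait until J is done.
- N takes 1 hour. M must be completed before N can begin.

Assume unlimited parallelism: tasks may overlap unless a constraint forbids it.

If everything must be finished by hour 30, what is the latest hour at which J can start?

2

P must finish by hour 30; it takes 6 hours, so it must start by 30 − 6 = hour 24.
N must finish before P (must start by hour 24, minus 1-hour gap → hour 23). With a 1-hour duration, N must start by 23 − 1 = hour 22.
Since N (must start by hour 22) depends on it, M must finish by hour 22. Backing off its 2-hour duration gives a latest start of hour 20.
L must finish in time for M (must start by hour 20); P (must start by hour 24, minus 2-hour gap → hour 22). The tightest is hour 20, so L must start by 20 − 5 = hour 15.
K has to be done before L (must start by hour 15, minus 1-hour gap → hour 14). That means finishing by hour 14, i.e. starting by 14 − 7 = hour 7.
O must finish by hour 30; it takes 9 hours, so it must start by 30 − 9 = hour 21.
For J: K (must start by hour 7, minus 1-hour gap → hour 6); L (must start by hour 15); O (must start by hour 21). The most restrictive is hour 6; with a 4-hour duration, J must start by hour 2.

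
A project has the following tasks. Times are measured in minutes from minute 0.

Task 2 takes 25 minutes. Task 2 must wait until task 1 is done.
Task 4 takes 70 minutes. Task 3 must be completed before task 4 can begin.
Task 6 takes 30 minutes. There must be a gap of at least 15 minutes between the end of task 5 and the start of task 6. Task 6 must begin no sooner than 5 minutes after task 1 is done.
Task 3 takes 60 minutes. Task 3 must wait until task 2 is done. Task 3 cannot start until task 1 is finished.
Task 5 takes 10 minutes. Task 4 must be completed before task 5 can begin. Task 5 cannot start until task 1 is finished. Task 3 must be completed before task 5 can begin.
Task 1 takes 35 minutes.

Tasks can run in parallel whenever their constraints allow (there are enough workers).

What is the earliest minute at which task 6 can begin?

Task 1 has no prerequisites, so it starts at minute 0 and finishes at minute 35.
Task 2 waits on task 1 (finishes minute 35), so it starts at minute 35 and finishes at 35 + 25 = minute 60.
Task 3 needs all of task 2 (finishes minute 60); task 1 (finishes minute 35). That puts its earliest start at minute 60; it finishes at 60 + 60 = minute 120.
After task 3 (finishes minute 120), task 4 can start at minute 120 and finishes at minute 190.
For task 5: task 4 (finishes minute 190); task 1 (finishes minute 35); task 3 (finishes minute 120). Taking the maximum gives a start of minute 190, and it finishes at 190 + 10 = minute 200.
Task 6 waits on task 5 (finishes minute 200, plus 15-minute gap → minute 215); task 1 (finishes minute 35, plus 5-minute gap → minute 40). The latest of these is minute 215, which is the earliest task 6 can start.

215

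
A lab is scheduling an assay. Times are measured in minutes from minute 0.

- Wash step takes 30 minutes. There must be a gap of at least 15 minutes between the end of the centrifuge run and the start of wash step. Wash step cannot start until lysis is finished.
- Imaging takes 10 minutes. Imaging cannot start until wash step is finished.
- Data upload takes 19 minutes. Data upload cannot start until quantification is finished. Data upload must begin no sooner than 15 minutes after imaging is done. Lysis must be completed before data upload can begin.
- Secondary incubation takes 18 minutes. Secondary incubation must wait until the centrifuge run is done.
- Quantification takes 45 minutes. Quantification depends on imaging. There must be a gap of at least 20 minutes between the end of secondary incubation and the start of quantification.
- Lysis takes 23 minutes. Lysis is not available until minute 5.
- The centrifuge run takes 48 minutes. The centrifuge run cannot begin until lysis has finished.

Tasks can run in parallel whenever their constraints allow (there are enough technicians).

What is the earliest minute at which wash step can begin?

91

Lysis cannot begin until its own release at minute 5. It runs from minute 5 to 5 + 23 = minute 28.
After lysis (finishes minute 28), the centrifuge run can start at minute 28 and finishes at minute 76.
Wash step waits on the centrifuge run (finishes minute 76, plus 15-minute gap → minute 91); lysis (finishes minute 28). The latest of these is minute 91, which is the earliest wash step can start.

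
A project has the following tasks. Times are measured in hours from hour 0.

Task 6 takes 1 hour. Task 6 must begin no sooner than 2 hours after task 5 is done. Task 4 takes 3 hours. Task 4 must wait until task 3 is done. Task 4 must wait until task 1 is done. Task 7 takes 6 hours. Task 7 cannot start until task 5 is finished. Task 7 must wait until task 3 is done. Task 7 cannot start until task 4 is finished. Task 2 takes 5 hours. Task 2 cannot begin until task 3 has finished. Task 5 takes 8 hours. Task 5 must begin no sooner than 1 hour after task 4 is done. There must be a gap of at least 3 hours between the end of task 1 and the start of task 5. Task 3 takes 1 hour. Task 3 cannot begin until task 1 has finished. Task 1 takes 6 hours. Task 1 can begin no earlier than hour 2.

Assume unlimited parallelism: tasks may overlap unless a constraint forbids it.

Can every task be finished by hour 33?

After its own release at hour 2, task 1 can start at hour 2 and finishes at hour 8.
Task 3 cannot begin until task 1 (finishes hour 8). It runs from hour 8 to 8 + 1 = hour 9.
For task 4: task 3 (finishes hour 9); task 1 (finishes hour 8). Taking the maximum gives a start of hour 9, and it finishes at 9 + 3 = hour 12.
Task 5 cannot start until task 4 (finishes hour 12, plus 1-hour gap → hour 13); task 1 (finishes hour 8, plus 3-hour gap → hour 11). The controlling bound is hour 13, so task 5 finishes at 13 + 8 = hour 21.
Task 7 has to wait for task 5 (finishes hour 21); task 3 (finishes hour 9); task 4 (finishes hour 12). The latest of these is hour 21, so task 7 runs hour 21 to 21 + 6 = hour 27.
Task 6 waits on task 5 (finishes hour 21, plus 2-hour gap → hour 23), so it starts at hour 23 and finishes at 23 + 1 = hour 24.
Task 2 cannot begin until task 3 (finishes hour 9). It runs from hour 9 to 9 + 5 = hour 14.
Every task is finished by hour 27, which is no later than the deadline of 33, so the schedule is feasible.

Yes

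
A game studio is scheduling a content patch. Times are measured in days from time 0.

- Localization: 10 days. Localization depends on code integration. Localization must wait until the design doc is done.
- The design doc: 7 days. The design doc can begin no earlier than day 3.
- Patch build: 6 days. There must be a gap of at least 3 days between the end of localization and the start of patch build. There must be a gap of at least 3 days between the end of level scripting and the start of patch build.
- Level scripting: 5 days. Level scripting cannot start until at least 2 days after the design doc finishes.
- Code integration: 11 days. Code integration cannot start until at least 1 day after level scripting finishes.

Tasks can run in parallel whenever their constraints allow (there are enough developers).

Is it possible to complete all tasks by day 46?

No

The design doc cannot begin until its own release at day 3. It runs from day 3 to 3 + 7 = day 10.
After the design doc (finishes day 10, plus 2-day gap → day 12), level scripting can start at day 12 and finishes at day 17.
After level scripting (finishes day 17, plus 1-day gap → day 18), code integration can start at day 18 and finishes at day 29.
Localization cannot start until code integration (finishes day 29); the design doc (finishes day 10). The controlling bound is day 29, so localization finishes at 29 + 10 = day 39.
Patch build needs all of localization (finishes day 39, plus 3-day gap → day 42); level scripting (finishes day 17, plus 3-day gap → day 20). That puts its earliest start at day 42; it finishes at 42 + 6 = day 48.
The earliest everything can be done is day 48, which is after the deadline of 46, so it is not possible.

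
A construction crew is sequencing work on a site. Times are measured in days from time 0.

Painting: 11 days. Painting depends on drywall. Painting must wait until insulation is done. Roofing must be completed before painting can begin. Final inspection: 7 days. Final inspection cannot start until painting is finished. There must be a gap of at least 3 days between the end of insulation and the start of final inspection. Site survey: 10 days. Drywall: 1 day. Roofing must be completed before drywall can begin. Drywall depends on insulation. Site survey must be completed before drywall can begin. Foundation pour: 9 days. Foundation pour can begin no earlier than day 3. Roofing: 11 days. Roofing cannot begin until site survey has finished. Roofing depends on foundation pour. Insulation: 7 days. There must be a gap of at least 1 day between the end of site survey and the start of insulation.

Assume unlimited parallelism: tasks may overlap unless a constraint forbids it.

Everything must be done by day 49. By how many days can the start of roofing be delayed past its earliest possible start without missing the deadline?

After its own release at day 3, foundation pour can start at day 3 and finishes at day 12.
Nothing blocks site survey, so it runs from day 0 to day 10.
Roofing needs all of site survey (finishes day 10); foundation pour (finishes day 12). That puts its earliest start at day 12; it finishes at 12 + 11 = day 23.

Working backward from the deadline:
Final inspection must finish by day 49; it takes 7 days, so it must start by 49 − 7 = day 42.
Painting has to be done before final inspection (must start by day 42). That means finishing by day 42, i.e. starting by 42 − 11 = day 31.
Drywall must finish before painting (must start by day 31). With a 1-day duration, drywall must start by 31 − 1 = day 30.
For roofing: drywall (must start by day 30); painting (must start by day 31). The most restrictive is day 30; with an 11-day duration, roofing must start by day 19.
So roofing can start as early as day 12 and as late as day 19, giving 19 − 12 = 7 days of slack.

7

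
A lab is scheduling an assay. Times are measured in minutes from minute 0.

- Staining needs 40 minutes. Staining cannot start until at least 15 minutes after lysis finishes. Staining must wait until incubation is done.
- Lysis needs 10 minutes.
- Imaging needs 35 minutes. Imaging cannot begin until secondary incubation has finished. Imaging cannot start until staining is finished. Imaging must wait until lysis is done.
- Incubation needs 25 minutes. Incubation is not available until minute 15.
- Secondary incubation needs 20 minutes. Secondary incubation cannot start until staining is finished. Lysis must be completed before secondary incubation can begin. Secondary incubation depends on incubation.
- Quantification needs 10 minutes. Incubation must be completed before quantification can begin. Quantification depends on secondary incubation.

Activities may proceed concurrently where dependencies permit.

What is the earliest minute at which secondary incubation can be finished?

100

After its own release at minute 15, incubation can start at minute 15 and finishes at minute 40.
Lysis has no prerequisites, so it starts at minute 0 and finishes at minute 10.
Staining has to wait for lysis (finishes minute 10, plus 15-minute gap → minute 25); incubation (finishes minute 40). The latest of these is minute 40, so staining runs minute 40 to 40 + 40 = minute 80.
For secondary incubation: staining (finishes minute 80); lysis (finishes minute 10); incubation (finishes minute 40). Taking the maximum gives a start of minute 80, and it finishes at 80 + 20 = minute 100.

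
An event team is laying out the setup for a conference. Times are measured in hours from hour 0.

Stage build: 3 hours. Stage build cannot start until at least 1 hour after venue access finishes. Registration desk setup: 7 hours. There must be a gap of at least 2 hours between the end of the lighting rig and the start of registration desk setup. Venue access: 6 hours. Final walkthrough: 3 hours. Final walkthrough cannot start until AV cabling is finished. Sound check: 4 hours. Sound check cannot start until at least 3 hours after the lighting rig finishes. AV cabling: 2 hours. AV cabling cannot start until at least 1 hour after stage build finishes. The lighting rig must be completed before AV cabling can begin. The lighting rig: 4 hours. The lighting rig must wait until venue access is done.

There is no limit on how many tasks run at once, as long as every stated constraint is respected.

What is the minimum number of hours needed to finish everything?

19

Venue access can start immediately at hour 0; it finishes at hour 6.
The lighting rig waits on venue access (finishes hour 6), so it starts at hour 6 and finishes at 6 + 4 = hour 10.
Sound check cannot begin until the lighting rig (finishes hour 10, plus 3-hour gap → hour 13). It runs from hour 13 to 13 + 4 = hour 17.
Registration desk setup waits on the lighting rig (finishes hour 10, plus 2-hour gap → hour 12), so it starts at hour 12 and finishes at 12 + 7 = hour 19.
Stage build waits on venue access (finishes hour 6, plus 1-hour gap → hour 7), so it starts at hour 7 and finishes at 7 + 3 = hour 10.
AV cabling cannot start until stage build (finishes hour 10, plus 1-hour gap → hour 11); the lighting rig (finishes hour 10). The controlling bound is hour 11, so AV cabling finishes at 11 + 2 = hour 13.
Final walkthrough cannot begin until AV cabling (finishes hour 13). It runs from hour 13 to 13 + 3 = hour 16.
All tasks are finished once the last one completes. Finish times: Venue access at 6, Stage build at 10, The lighting rig at 10, AV cabling at 13, Registration desk setup at 19, Sound check at 17, Final walkthrough at 16. The latest is hour 19.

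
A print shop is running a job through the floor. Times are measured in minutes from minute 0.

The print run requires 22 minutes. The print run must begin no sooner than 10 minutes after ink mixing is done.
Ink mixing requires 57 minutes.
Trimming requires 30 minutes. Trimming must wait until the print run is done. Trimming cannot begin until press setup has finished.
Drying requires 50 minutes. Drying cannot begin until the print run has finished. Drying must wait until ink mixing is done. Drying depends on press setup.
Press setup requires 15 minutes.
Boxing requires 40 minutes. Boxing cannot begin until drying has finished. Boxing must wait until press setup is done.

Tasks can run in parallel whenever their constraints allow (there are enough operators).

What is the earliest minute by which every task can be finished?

179

Press setup can start immediately at minute 0; it finishes at minute 15.
Ink mixing can start immediately at minute 0; it finishes at minute 57.
The print run waits on ink mixing (finishes minute 57, plus 10-minute gap → minute 67), so it starts at minute 67 and finishes at 67 + 22 = minute 89.
For trimming: the print run (finishes minute 89); press setup (finishes minute 15). Taking the maximum gives a start of minute 89, and it finishes at 89 + 30 = minute 119.
Drying has to wait for the print run (finishes minute 89); ink mixing (finishes minute 57); press setup (finishes minute 15). The latest of these is minute 89, so drying runs minute 89 to 89 + 50 = minute 139.
Boxing has to wait for drying (finishes minute 139); press setup (finishes minute 15). The latest of these is minute 139, so boxing runs minute 139 to 139 + 40 = minute 179.
All tasks are finished once the last one completes. Finish times: Ink mixing at 57, Press setup at 15, The print run at 89, Drying at 139, Trimming at 119, Boxing at 179. The latest is minute 179.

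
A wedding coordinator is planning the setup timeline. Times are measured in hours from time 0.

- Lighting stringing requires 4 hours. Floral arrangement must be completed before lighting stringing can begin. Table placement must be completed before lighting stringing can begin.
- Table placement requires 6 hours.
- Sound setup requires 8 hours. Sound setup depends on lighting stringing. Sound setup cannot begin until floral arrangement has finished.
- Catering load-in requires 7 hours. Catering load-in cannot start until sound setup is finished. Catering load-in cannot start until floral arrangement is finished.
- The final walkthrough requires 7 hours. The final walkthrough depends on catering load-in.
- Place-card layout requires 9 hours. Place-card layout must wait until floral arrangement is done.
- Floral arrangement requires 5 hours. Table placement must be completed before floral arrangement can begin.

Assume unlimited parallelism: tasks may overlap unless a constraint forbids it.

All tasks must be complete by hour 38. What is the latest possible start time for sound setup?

16

Nothing follows the final walkthrough; the deadline of hour 38 is its only limit. It must start by 38 − 7 = hour 31.
Catering load-in feeds into the final walkthrough (must start by hour 31); so catering load-in must finish by hour 31 and therefore start by hour 24.
Sound setup must finish before catering load-in (must start by hour 24). With an 8-hour duration, sound setup must start by 24 − 8 = hour 16.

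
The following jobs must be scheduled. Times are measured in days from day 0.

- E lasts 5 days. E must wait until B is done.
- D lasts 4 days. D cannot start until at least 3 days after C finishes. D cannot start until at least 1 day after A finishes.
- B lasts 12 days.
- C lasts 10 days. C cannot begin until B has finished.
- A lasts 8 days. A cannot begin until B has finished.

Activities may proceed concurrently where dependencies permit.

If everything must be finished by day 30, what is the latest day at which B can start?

To finish by day 30, D (duration 4) must start no later than day 26.
A feeds into D (must start by day 26, minus 1-day gap → day 25); so A must finish by day 25 and therefore start by day 17.
C has to be done before D (must start by day 26, minus 3-day gap → day 23). That means finishing by day 23, i.e. starting by 23 − 10 = day 13.
E must finish by day 30; it takes 5 days, so it must start by 30 − 5 = day 25.
B must finish in time for A (must start by day 17); C (must start by day 13); E (must start by day 25). The tightest is day 13, so B must start by 13 − 12 = day 1.

1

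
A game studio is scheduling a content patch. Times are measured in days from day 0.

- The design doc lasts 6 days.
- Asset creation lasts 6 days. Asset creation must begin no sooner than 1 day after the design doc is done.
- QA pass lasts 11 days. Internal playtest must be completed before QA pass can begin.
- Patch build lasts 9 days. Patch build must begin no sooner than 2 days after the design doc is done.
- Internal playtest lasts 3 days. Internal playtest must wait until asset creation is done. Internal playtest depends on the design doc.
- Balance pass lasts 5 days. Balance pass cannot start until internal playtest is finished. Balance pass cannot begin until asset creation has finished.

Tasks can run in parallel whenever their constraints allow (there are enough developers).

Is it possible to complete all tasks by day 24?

The design doc can start immediately at day 0; it finishes at day 6.
Patch build waits on the design doc (finishes day 6, plus 2-day gap → day 8), so it starts at day 8 and finishes at 8 + 9 = day 17.
Asset creation waits on the design doc (finishes day 6, plus 1-day gap → day 7), so it starts at day 7 and finishes at 7 + 6 = day 13.
Internal playtest cannot start until asset creation (finishes day 13); the design doc (finishes day 6). The controlling bound is day 13, so internal playtest finishes at 13 + 3 = day 16.
QA pass cannot begin until internal playtest (finishes day 16). It runs from day 16 to 16 + 11 = day 27.
Balance pass cannot start until internal playtest (finishes day 16); asset creation (finishes day 13). The controlling bound is day 16, so balance pass finishes at 16 + 5 = day 21.
The earliest everything can be done is day 27, which is after the deadline of 24, so it is not possible.

No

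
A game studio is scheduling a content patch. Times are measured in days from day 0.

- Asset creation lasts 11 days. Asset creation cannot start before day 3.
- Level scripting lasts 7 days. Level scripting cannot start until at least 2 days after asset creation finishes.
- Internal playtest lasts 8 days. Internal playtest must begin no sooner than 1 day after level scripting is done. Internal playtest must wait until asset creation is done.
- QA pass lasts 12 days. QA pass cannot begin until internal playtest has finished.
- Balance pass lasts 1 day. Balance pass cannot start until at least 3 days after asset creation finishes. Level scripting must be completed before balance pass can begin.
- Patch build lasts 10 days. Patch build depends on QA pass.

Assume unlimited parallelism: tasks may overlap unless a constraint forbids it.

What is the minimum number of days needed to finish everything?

Asset creation cannot begin until its own release at day 3. It runs from day 3 to 3 + 11 = day 14.
Level scripting waits on asset creation (finishes day 14, plus 2-day gap → day 16), so it starts at day 16 and finishes at 16 + 7 = day 23.
Balance pass has to wait for asset creation (finishes day 14, plus 3-day gap → day 17); level scripting (finishes day 23). The latest of these is day 23, so balance pass runs day 23 to 23 + 1 = day 24.
Internal playtest cannot start until level scripting (finishes day 23, plus 1-day gap → day 24); asset creation (finishes day 14). The controlling bound is day 24, so internal playtest finishes at 24 + 8 = day 32.
QA pass waits on internal playtest (finishes day 32), so it starts at day 32 and finishes at 32 + 12 = day 44.
Patch build cannot begin until QA pass (finishes day 44). It runs from day 44 to 44 + 10 = day 54.
All tasks are finished once the last one completes. Finish times: Asset creation at 14, Level scripting at 23, Internal playtest at 32, Balance pass at 24, QA pass at 44, Patch build at 54. The latest is day 54.

54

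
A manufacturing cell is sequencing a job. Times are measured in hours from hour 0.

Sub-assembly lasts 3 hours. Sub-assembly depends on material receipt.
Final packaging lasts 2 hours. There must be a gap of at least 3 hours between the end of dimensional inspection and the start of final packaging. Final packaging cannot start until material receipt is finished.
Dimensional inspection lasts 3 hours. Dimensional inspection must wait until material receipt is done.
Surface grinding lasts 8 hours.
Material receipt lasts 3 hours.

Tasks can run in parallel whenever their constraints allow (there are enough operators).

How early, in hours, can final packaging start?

9

Material receipt can start immediately at hour 0; it finishes at hour 3.
Dimensional inspection cannot begin until material receipt (finishes hour 3). It runs from hour 3 to 3 + 3 = hour 6.
Final packaging waits on dimensional inspection (finishes hour 6, plus 3-hour gap → hour 9); material receipt (finishes hour 3). The latest of these is hour 9, which is the earliest final packaging can start.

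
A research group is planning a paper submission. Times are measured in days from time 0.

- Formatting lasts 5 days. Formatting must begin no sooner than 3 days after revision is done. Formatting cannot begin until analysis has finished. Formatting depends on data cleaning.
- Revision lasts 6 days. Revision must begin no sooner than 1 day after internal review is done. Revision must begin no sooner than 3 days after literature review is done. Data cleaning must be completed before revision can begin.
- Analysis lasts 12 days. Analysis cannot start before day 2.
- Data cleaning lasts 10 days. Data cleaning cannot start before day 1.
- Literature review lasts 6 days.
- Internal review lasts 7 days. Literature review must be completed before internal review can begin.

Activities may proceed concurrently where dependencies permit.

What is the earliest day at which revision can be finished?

20

Data cleaning waits on its own release at day 1, so it starts at day 1 and finishes at 1 + 10 = day 11.
Literature review has no prerequisites, so it starts at day 0 and finishes at day 6.
Internal review waits on literature review (finishes day 6), so it starts at day 6 and finishes at 6 + 7 = day 13.
For revision: internal review (finishes day 13, plus 1-day gap → day 14); literature review (finishes day 6, plus 3-day gap → day 9); data cleaning (finishes day 11). Taking the maximum gives a start of day 14, and it finishes at 14 + 6 = day 20.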